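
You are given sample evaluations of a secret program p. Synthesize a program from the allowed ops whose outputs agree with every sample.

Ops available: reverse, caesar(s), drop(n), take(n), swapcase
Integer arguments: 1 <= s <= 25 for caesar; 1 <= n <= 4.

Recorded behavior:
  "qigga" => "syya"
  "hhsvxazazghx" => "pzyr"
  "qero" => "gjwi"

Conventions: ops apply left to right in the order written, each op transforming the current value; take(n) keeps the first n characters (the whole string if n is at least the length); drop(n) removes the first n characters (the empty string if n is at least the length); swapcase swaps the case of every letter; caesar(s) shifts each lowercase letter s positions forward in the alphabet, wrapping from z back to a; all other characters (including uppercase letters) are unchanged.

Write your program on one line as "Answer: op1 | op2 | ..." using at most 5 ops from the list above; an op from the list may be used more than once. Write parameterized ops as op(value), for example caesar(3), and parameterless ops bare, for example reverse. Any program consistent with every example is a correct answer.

caesar(18) | swapcase | reverse | take(4) | swapcase

Check, running the answer program on each example:
  "qigga" -> "iayys" -> "IAYYS" -> "SYYAI" -> "SYYA" -> "syya"
  "hhsvxazazghx" -> "zzknpsrsryzp" -> "ZZKNPSRSRYZP" -> "PZYRSRSPNKZZ" -> "PZYR" -> "pzyr"
  "qero" -> "iwjg" -> "IWJG" -> "GJWI" -> "GJWI" -> "gjwi"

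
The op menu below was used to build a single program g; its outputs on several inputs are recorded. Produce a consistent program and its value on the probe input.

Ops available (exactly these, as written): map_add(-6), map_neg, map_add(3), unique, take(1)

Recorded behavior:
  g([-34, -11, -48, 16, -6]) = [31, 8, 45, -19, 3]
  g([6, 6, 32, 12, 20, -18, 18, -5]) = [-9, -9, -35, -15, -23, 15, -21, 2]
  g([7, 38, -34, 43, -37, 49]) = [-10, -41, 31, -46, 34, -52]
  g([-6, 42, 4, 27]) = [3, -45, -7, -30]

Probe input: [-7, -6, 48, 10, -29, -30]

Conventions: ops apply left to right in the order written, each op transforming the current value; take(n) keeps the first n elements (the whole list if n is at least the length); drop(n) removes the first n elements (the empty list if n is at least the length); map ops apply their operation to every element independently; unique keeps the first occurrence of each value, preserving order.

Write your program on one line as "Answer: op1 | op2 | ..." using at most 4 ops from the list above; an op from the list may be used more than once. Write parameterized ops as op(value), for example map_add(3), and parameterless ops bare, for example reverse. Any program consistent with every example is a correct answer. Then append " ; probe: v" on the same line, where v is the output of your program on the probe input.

map_neg | map_add(-6) | map_add(3) ; probe: [4, 3, -51, -13, 26, 27]

Check, running the answer program on each example:
  [-34, -11, -48, 16, -6] -> [34, 11, 48, -16, 6] -> [28, 5, 42, -22, 0] -> [31, 8, 45, -19, 3]
  [6, 6, 32, 12, 20, -18, 18, -5] -> [-6, -6, -32, -12, -20, 18, -18, 5] -> [-12, -12, -38, -18, -26, 12, -24, -1] -> [-9, -9, -35, -15, -23, 15, -21, 2]
  [7, 38, -34, 43, -37, 49] -> [-7, -38, 34, -43, 37, -49] -> [-13, -44, 28, -49, 31, -55] -> [-10, -41, 31, -46, 34, -52]
  [-6, 42, 4, 27] -> [6, -42, -4, -27] -> [0, -48, -10, -33] -> [3, -45, -7, -30]
  probe: [-7, -6, 48, 10, -29, -30] -> [7, 6, -48, -10, 29, 30] -> [1, 0, -54, -16, 23, 24] -> [4, 3, -51, -13, 26, 27]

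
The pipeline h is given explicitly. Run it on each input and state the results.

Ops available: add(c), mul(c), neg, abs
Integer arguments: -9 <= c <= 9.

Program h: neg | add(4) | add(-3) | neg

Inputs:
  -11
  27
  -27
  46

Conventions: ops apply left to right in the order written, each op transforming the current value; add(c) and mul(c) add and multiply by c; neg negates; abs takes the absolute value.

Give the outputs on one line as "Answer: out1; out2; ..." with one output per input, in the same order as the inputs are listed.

Execution, op by op:
  -11 -> 11 -> 15 -> 12 -> -12
  27 -> -27 -> -23 -> -26 -> 26
  -27 -> 27 -> 31 -> 28 -> -28
  46 -> -46 -> -42 -> -45 -> 45

-12; 26; -28; 45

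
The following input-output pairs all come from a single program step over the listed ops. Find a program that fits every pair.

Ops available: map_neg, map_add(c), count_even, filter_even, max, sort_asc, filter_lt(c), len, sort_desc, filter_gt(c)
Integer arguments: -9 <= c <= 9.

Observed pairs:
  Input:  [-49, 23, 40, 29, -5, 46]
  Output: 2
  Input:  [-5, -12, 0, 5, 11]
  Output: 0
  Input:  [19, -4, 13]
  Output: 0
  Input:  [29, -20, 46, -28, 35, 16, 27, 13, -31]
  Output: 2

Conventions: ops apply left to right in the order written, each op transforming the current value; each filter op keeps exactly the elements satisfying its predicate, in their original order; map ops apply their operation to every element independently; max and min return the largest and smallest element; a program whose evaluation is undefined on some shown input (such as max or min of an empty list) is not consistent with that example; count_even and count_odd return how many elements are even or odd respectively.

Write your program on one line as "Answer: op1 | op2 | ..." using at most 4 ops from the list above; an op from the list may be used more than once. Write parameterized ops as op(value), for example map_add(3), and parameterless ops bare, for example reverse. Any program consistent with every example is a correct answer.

filter_gt(5) | map_neg | sort_asc | count_even

Check, running the answer program on each example:
  [-49, 23, 40, 29, -5, 46] -> [23, 40, 29, 46] -> [-23, -40, -29, -46] -> [-46, -40, -29, -23] -> 2
  [-5, -12, 0, 5, 11] -> [11] -> [-11] -> [-11] -> 0
  [19, -4, 13] -> [19, 13] -> [-19, -13] -> [-19, -13] -> 0
  [29, -20, 46, -28, 35, 16, 27, 13, -31] -> [29, 46, 35, 16, 27, 13] -> [-29, -46, -35, -16, -27, -13] -> [-46, -35, -29, -27, -16, -13] -> 2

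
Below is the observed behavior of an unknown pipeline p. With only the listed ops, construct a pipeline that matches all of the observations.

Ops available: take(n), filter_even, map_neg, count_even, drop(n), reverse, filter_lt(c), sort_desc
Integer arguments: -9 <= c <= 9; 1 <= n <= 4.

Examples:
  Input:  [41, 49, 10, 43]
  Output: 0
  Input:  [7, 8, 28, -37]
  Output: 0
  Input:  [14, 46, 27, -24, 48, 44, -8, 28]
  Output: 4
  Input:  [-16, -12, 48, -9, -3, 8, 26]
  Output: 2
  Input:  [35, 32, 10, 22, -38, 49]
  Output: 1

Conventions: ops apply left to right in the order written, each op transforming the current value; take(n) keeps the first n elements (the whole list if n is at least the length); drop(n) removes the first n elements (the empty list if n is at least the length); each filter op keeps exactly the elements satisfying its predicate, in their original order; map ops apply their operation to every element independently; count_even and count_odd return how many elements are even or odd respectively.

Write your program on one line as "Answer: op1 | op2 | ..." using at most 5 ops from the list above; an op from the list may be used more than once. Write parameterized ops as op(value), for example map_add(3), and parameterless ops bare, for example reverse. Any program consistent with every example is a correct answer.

filter_even | map_neg | sort_desc | drop(3) | count_even

Check, running the answer program on each example:
  [41, 49, 10, 43] -> [10] -> [-10] -> [-10] -> [] -> 0
  [7, 8, 28, -37] -> [8, 28] -> [-8, -28] -> [-8, -28] -> [] -> 0
  [14, 46, 27, -24, 48, 44, -8, 28] -> [14, 46, -24, 48, 44, -8, 28] -> [-14, -46, 24, -48, -44, 8, -28] -> [24, 8, -14, -28, -44, -46, -48] -> [-28, -44, -46, -48] -> 4
  [-16, -12, 48, -9, -3, 8, 26] -> [-16, -12, 48, 8, 26] -> [16, 12, -48, -8, -26] -> [16, 12, -8, -26, -48] -> [-26, -48] -> 2
  [35, 32, 10, 22, -38, 49] -> [32, 10, 22, -38] -> [-32, -10, -22, 38] -> [38, -10, -22, -32] -> [-32] -> 1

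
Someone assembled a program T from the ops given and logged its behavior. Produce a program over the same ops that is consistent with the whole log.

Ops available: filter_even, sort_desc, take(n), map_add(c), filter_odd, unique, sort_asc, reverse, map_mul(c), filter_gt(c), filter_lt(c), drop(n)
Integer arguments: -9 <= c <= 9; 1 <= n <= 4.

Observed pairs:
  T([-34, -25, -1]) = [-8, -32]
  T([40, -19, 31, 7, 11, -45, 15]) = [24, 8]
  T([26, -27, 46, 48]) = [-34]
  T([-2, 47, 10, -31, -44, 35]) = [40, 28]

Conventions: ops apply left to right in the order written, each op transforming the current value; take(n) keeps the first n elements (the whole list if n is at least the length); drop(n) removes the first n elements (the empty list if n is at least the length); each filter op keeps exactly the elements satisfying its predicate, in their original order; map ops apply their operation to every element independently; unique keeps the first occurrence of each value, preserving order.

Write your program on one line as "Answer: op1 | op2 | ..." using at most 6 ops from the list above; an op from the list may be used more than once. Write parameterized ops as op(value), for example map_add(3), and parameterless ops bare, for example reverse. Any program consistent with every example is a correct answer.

map_add(-7) | filter_even | sort_asc | sort_desc | take(2)

Check, running the answer program on each example:
  [-34, -25, -1] -> [-41, -32, -8] -> [-32, -8] -> [-32, -8] -> [-8, -32] -> [-8, -32]
  [40, -19, 31, 7, 11, -45, 15] -> [33, -26, 24, 0, 4, -52, 8] -> [-26, 24, 0, 4, -52, 8] -> [-52, -26, 0, 4, 8, 24] -> [24, 8, 4, 0, -26, -52] -> [24, 8]
  [26, -27, 46, 48] -> [19, -34, 39, 41] -> [-34] -> [-34] -> [-34] -> [-34]
  [-2, 47, 10, -31, -44, 35] -> [-9, 40, 3, -38, -51, 28] -> [40, -38, 28] -> [-38, 28, 40] -> [40, 28, -38] -> [40, 28]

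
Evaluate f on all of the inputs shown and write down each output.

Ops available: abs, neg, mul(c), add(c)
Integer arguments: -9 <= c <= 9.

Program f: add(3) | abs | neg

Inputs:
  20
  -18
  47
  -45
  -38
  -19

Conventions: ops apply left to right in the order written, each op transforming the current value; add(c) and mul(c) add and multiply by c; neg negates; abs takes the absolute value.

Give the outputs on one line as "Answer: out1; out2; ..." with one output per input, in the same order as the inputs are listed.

Execution, op by op:
  20 -> 23 -> 23 -> -23
  -18 -> -15 -> 15 -> -15
  47 -> 50 -> 50 -> -50
  -45 -> -42 -> 42 -> -42
  -38 -> -35 -> 35 -> -35
  -19 -> -16 -> 16 -> -16

-23; -15; -50; -42; -35; -16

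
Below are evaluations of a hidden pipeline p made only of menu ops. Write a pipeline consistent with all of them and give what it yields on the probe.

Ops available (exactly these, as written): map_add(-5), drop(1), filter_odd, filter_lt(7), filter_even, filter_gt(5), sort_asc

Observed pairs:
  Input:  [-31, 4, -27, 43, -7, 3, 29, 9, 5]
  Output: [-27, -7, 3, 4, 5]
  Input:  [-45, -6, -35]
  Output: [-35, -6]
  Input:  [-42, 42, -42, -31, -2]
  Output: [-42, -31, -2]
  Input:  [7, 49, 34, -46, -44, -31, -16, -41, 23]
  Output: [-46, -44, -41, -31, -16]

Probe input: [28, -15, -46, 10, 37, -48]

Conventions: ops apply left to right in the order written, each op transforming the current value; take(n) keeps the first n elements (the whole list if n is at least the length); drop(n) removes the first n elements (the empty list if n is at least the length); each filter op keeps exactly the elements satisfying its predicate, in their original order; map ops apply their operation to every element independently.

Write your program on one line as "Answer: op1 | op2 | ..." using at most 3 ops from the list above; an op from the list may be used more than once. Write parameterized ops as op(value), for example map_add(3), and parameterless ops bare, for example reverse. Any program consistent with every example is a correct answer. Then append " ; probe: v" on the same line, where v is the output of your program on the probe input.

drop(1) | sort_asc | filter_lt(7) ; probe: [-48, -46, -15]

Check, running the answer program on each example:
  [-31, 4, -27, 43, -7, 3, 29, 9, 5] -> [4, -27, 43, -7, 3, 29, 9, 5] -> [-27, -7, 3, 4, 5, 9, 29, 43] -> [-27, -7, 3, 4, 5]
  [-45, -6, -35] -> [-6, -35] -> [-35, -6] -> [-35, -6]
  [-42, 42, -42, -31, -2] -> [42, -42, -31, -2] -> [-42, -31, -2, 42] -> [-42, -31, -2]
  [7, 49, 34, -46, -44, -31, -16, -41, 23] -> [49, 34, -46, -44, -31, -16, -41, 23] -> [-46, -44, -41, -31, -16, 23, 34, 49] -> [-46, -44, -41, -31, -16]
  probe: [28, -15, -46, 10, 37, -48] -> [-15, -46, 10, 37, -48] -> [-48, -46, -15, 10, 37] -> [-48, -46, -15]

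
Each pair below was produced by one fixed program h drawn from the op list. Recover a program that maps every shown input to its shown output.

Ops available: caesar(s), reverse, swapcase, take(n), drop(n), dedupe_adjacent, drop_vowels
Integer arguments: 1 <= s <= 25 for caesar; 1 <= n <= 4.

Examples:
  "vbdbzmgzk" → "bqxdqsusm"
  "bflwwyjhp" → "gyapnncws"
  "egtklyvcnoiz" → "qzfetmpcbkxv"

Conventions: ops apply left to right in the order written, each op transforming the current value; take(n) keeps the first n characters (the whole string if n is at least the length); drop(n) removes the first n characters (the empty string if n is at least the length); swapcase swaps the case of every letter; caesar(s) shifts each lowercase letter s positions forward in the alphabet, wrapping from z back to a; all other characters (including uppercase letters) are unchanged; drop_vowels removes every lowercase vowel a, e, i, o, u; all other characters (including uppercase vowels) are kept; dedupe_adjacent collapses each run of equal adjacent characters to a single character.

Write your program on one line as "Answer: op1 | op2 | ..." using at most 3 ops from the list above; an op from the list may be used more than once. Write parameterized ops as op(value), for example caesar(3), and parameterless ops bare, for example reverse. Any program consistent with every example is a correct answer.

reverse | caesar(17)

Check, running the answer program on each example:
  "vbdbzmgzk" -> "kzgmzbdbv" -> "bqxdqsusm"
  "bflwwyjhp" -> "phjywwlfb" -> "gyapnncws"
  "egtklyvcnoiz" -> "zioncvylktge" -> "qzfetmpcbkxv"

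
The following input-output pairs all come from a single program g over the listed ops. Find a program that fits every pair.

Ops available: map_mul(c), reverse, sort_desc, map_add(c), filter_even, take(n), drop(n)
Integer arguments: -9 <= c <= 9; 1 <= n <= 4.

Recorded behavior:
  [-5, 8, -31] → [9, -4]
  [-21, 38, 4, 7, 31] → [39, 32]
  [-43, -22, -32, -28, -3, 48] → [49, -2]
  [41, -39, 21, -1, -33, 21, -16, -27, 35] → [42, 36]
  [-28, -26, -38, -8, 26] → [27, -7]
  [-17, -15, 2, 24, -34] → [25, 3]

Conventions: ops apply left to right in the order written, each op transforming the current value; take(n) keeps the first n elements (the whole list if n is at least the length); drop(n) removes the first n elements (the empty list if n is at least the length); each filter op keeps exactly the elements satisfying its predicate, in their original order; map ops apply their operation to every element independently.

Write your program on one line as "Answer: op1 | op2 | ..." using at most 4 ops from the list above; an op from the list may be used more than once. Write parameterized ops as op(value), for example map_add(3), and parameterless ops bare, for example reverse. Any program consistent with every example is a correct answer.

sort_desc | map_add(1) | take(2)

Check, running the answer program on each example:
  [-5, 8, -31] -> [8, -5, -31] -> [9, -4, -30] -> [9, -4]
  [-21, 38, 4, 7, 31] -> [38, 31, 7, 4, -21] -> [39, 32, 8, 5, -20] -> [39, 32]
  [-43, -22, -32, -28, -3, 48] -> [48, -3, -22, -28, -32, -43] -> [49, -2, -21, -27, -31, -42] -> [49, -2]
  [41, -39, 21, -1, -33, 21, -16, -27, 35] -> [41, 35, 21, 21, -1, -16, -27, -33, -39] -> [42, 36, 22, 22, 0, -15, -26, -32, -38] -> [42, 36]
  [-28, -26, -38, -8, 26] -> [26, -8, -26, -28, -38] -> [27, -7, -25, -27, -37] -> [27, -7]
  [-17, -15, 2, 24, -34] -> [24, 2, -15, -17, -34] -> [25, 3, -14, -16, -33] -> [25, 3]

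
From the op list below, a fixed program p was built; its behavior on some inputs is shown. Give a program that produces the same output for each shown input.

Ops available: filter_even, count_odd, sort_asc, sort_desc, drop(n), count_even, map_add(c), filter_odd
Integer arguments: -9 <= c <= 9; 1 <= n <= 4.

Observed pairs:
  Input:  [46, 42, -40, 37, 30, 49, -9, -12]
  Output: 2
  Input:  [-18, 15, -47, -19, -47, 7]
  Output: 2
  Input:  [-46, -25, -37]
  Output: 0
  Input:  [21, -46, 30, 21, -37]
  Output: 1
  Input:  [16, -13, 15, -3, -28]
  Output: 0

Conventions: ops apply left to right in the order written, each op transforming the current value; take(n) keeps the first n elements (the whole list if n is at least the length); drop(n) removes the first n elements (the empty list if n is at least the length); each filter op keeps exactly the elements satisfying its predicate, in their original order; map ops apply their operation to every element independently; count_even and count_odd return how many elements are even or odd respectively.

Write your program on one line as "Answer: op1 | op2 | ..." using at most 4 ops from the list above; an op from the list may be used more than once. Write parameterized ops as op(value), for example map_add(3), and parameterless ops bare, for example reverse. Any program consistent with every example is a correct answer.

drop(4) | sort_desc | sort_asc | count_odd

Check, running the answer program on each example:
  [46, 42, -40, 37, 30, 49, -9, -12] -> [30, 49, -9, -12] -> [49, 30, -9, -12] -> [-12, -9, 30, 49] -> 2
  [-18, 15, -47, -19, -47, 7] -> [-47, 7] -> [7, -47] -> [-47, 7] -> 2
  [-46, -25, -37] -> [] -> [] -> [] -> 0
  [21, -46, 30, 21, -37] -> [-37] -> [-37] -> [-37] -> 1
  [16, -13, 15, -3, -28] -> [-28] -> [-28] -> [-28] -> 0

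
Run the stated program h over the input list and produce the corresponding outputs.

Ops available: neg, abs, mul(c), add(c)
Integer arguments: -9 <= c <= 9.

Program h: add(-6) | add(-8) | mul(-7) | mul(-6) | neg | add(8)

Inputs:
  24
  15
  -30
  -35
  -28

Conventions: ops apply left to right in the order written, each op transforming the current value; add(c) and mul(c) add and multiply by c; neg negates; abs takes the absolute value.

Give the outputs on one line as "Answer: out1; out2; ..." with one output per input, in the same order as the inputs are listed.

Execution, op by op:
  24 -> 18 -> 10 -> -70 -> 420 -> -420 -> -412
  15 -> 9 -> 1 -> -7 -> 42 -> -42 -> -34
  -30 -> -36 -> -44 -> 308 -> -1848 -> 1848 -> 1856
  -35 -> -41 -> -49 -> 343 -> -2058 -> 2058 -> 2066
  -28 -> -34 -> -42 -> 294 -> -1764 -> 1764 -> 1772

-412; -34; 1856; 2066; 1772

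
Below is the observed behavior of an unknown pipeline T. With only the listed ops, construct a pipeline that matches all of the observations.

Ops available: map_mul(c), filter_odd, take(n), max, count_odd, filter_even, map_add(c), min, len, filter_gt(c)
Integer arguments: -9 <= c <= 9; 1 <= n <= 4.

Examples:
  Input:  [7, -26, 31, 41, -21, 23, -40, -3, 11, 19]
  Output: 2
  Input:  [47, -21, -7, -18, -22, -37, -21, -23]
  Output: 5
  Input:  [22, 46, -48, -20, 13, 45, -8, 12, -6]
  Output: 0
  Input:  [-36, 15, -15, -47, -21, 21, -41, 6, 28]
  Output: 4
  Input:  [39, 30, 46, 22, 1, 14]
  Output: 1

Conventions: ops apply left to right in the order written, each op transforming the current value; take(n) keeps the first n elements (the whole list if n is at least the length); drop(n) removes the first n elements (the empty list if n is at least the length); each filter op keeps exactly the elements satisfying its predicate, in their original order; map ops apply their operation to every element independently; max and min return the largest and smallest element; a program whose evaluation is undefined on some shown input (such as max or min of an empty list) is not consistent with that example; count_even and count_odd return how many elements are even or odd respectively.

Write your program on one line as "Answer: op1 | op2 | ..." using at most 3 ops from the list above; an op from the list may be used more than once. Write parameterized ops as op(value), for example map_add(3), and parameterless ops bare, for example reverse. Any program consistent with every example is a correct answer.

map_mul(-5) | filter_gt(-6) | count_odd

Check, running the answer program on each example:
  [7, -26, 31, 41, -21, 23, -40, -3, 11, 19] -> [-35, 130, -155, -205, 105, -115, 200, 15, -55, -95] -> [130, 105, 200, 15] -> 2
  [47, -21, -7, -18, -22, -37, -21, -23] -> [-235, 105, 35, 90, 110, 185, 105, 115] -> [105, 35, 90, 110, 185, 105, 115] -> 5
  [22, 46, -48, -20, 13, 45, -8, 12, -6] -> [-110, -230, 240, 100, -65, -225, 40, -60, 30] -> [240, 100, 40, 30] -> 0
  [-36, 15, -15, -47, -21, 21, -41, 6, 28] -> [180, -75, 75, 235, 105, -105, 205, -30, -140] -> [180, 75, 235, 105, 205] -> 4
  [39, 30, 46, 22, 1, 14] -> [-195, -150, -230, -110, -5, -70] -> [-5] -> 1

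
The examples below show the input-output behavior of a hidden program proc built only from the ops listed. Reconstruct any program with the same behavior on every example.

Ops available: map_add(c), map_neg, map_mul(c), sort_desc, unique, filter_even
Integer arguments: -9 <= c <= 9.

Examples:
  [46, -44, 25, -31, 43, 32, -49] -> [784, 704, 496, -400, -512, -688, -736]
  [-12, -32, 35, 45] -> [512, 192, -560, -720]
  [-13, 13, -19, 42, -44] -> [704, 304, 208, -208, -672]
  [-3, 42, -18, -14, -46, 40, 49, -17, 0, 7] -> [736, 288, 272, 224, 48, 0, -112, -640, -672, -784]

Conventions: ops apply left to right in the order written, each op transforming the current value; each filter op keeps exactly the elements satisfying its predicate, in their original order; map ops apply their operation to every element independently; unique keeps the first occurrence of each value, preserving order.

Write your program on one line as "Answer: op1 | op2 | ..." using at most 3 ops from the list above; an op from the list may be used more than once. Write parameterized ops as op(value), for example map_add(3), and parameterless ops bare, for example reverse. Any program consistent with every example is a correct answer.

map_mul(-8) | sort_desc | map_mul(2)

Check, running the answer program on each example:
  [46, -44, 25, -31, 43, 32, -49] -> [-368, 352, -200, 248, -344, -256, 392] -> [392, 352, 248, -200, -256, -344, -368] -> [784, 704, 496, -400, -512, -688, -736]
  [-12, -32, 35, 45] -> [96, 256, -280, -360] -> [256, 96, -280, -360] -> [512, 192, -560, -720]
  [-13, 13, -19, 42, -44] -> [104, -104, 152, -336, 352] -> [352, 152, 104, -104, -336] -> [704, 304, 208, -208, -672]
  [-3, 42, -18, -14, -46, 40, 49, -17, 0, 7] -> [24, -336, 144, 112, 368, -320, -392, 136, 0, -56] -> [368, 144, 136, 112, 24, 0, -56, -320, -336, -392] -> [736, 288, 272, 224, 48, 0, -112, -640, -672, -784]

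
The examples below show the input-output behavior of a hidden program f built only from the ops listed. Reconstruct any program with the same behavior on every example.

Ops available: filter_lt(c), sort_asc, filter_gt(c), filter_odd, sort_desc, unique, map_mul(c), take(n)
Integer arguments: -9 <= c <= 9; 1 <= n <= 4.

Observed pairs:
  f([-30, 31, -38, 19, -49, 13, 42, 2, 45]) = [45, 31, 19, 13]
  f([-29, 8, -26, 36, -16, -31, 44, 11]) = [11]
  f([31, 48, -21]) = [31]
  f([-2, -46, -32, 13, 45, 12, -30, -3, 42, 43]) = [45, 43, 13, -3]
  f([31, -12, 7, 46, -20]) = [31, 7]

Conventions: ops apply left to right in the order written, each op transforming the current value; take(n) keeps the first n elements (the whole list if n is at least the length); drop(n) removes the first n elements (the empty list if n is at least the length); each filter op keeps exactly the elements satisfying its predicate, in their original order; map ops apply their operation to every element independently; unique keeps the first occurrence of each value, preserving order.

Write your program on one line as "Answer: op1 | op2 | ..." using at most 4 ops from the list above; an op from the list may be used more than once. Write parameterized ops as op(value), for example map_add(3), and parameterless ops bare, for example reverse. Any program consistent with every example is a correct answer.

sort_desc | filter_odd | filter_gt(-6)

Check, running the answer program on each example:
  [-30, 31, -38, 19, -49, 13, 42, 2, 45] -> [45, 42, 31, 19, 13, 2, -30, -38, -49] -> [45, 31, 19, 13, -49] -> [45, 31, 19, 13]
  [-29, 8, -26, 36, -16, -31, 44, 11] -> [44, 36, 11, 8, -16, -26, -29, -31] -> [11, -29, -31] -> [11]
  [31, 48, -21] -> [48, 31, -21] -> [31, -21] -> [31]
  [-2, -46, -32, 13, 45, 12, -30, -3, 42, 43] -> [45, 43, 42, 13, 12, -2, -3, -30, -32, -46] -> [45, 43, 13, -3] -> [45, 43, 13, -3]
  [31, -12, 7, 46, -20] -> [46, 31, 7, -12, -20] -> [31, 7] -> [31, 7]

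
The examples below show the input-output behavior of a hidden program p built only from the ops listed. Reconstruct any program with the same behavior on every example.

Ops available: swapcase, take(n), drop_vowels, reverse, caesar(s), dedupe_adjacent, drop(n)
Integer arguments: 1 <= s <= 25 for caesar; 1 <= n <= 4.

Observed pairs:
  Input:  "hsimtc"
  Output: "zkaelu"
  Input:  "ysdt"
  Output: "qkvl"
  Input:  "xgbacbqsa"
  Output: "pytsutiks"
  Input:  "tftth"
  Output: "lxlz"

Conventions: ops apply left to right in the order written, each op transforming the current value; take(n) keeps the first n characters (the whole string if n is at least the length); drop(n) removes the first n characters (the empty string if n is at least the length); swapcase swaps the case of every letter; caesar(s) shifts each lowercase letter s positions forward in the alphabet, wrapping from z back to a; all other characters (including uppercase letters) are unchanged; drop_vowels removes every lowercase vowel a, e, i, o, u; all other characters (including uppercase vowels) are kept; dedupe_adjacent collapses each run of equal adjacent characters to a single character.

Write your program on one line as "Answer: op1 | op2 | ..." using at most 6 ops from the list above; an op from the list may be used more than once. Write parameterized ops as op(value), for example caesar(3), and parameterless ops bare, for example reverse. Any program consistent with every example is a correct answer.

dedupe_adjacent | caesar(13) | caesar(20) | caesar(18) | caesar(19)

Check, running the answer program on each example:
  "hsimtc" -> "hsimtc" -> "ufvzgp" -> "ozptaj" -> "grhlsb" -> "zkaelu"
  "ysdt" -> "ysdt" -> "lfqg" -> "fzka" -> "xrcs" -> "qkvl"
  "xgbacbqsa" -> "xgbacbqsa" -> "ktonpodfn" -> "enihjixzh" -> "wfazbaprz" -> "pytsutiks"
  "tftth" -> "tfth" -> "gsgu" -> "amao" -> "sesg" -> "lxlz"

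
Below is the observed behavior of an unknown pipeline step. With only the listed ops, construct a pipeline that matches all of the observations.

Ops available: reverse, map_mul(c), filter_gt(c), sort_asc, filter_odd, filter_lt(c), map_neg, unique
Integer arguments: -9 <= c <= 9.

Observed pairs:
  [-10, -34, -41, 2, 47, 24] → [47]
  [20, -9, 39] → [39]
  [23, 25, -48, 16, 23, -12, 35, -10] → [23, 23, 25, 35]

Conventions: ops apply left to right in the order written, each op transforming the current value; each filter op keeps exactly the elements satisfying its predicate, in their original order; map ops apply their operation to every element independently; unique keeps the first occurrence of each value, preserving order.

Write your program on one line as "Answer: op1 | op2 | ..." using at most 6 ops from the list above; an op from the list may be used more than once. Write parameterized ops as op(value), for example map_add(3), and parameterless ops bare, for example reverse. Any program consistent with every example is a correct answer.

filter_odd | map_neg | filter_lt(7) | reverse | map_neg | sort_asc

Check, running the answer program on each example:
  [-10, -34, -41, 2, 47, 24] -> [-41, 47] -> [41, -47] -> [-47] -> [-47] -> [47] -> [47]
  [20, -9, 39] -> [-9, 39] -> [9, -39] -> [-39] -> [-39] -> [39] -> [39]
  [23, 25, -48, 16, 23, -12, 35, -10] -> [23, 25, 23, 35] -> [-23, -25, -23, -35] -> [-23, -25, -23, -35] -> [-35, -23, -25, -23] -> [35, 23, 25, 23] -> [23, 23, 25, 35]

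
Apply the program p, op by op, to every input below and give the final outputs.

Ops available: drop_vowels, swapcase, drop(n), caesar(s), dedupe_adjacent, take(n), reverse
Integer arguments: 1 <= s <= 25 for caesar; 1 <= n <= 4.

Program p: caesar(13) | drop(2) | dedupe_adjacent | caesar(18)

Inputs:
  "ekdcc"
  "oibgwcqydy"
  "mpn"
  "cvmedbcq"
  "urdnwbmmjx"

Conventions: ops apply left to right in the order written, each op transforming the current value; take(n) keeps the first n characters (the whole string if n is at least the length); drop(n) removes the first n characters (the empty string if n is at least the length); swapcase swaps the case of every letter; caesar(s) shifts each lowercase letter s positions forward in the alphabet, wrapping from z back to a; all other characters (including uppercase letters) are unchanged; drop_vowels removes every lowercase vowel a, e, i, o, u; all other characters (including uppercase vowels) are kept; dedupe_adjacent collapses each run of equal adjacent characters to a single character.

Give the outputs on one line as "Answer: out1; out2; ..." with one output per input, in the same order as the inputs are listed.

"ih"; "glbhvdid"; "s"; "rjighv"; "isbgroc"

Execution, op by op:
  "ekdcc" -> "rxqpp" -> "qpp" -> "qp" -> "ih"
  "oibgwcqydy" -> "bvotjpdlql" -> "otjpdlql" -> "otjpdlql" -> "glbhvdid"
  "mpn" -> "zca" -> "a" -> "a" -> "s"
  "cvmedbcq" -> "pizrqopd" -> "zrqopd" -> "zrqopd" -> "rjighv"
  "urdnwbmmjx" -> "heqajozzwk" -> "qajozzwk" -> "qajozwk" -> "isbgroc"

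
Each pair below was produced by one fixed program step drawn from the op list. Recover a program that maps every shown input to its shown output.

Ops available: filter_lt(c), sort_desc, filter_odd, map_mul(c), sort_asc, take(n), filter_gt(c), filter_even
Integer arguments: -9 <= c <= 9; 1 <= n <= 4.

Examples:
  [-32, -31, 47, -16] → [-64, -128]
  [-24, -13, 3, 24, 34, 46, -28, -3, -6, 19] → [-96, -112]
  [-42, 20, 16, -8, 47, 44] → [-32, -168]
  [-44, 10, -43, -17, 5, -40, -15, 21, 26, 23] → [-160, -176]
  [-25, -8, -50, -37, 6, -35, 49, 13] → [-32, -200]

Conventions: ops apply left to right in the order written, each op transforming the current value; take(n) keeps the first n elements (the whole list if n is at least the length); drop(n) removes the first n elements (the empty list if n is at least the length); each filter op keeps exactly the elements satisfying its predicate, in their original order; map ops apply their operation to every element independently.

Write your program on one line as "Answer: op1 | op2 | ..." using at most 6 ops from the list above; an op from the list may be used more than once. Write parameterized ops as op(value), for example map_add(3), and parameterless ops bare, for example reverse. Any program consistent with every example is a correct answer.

sort_desc | filter_even | sort_asc | map_mul(4) | take(2) | sort_desc

Check, running the answer program on each example:
  [-32, -31, 47, -16] -> [47, -16, -31, -32] -> [-16, -32] -> [-32, -16] -> [-128, -64] -> [-128, -64] -> [-64, -128]
  [-24, -13, 3, 24, 34, 46, -28, -3, -6, 19] -> [46, 34, 24, 19, 3, -3, -6, -13, -24, -28] -> [46, 34, 24, -6, -24, -28] -> [-28, -24, -6, 24, 34, 46] -> [-112, -96, -24, 96, 136, 184] -> [-112, -96] -> [-96, -112]
  [-42, 20, 16, -8, 47, 44] -> [47, 44, 20, 16, -8, -42] -> [44, 20, 16, -8, -42] -> [-42, -8, 16, 20, 44] -> [-168, -32, 64, 80, 176] -> [-168, -32] -> [-32, -168]
  [-44, 10, -43, -17, 5, -40, -15, 21, 26, 23] -> [26, 23, 21, 10, 5, -15, -17, -40, -43, -44] -> [26, 10, -40, -44] -> [-44, -40, 10, 26] -> [-176, -160, 40, 104] -> [-176, -160] -> [-160, -176]
  [-25, -8, -50, -37, 6, -35, 49, 13] -> [49, 13, 6, -8, -25, -35, -37, -50] -> [6, -8, -50] -> [-50, -8, 6] -> [-200, -32, 24] -> [-200, -32] -> [-32, -200]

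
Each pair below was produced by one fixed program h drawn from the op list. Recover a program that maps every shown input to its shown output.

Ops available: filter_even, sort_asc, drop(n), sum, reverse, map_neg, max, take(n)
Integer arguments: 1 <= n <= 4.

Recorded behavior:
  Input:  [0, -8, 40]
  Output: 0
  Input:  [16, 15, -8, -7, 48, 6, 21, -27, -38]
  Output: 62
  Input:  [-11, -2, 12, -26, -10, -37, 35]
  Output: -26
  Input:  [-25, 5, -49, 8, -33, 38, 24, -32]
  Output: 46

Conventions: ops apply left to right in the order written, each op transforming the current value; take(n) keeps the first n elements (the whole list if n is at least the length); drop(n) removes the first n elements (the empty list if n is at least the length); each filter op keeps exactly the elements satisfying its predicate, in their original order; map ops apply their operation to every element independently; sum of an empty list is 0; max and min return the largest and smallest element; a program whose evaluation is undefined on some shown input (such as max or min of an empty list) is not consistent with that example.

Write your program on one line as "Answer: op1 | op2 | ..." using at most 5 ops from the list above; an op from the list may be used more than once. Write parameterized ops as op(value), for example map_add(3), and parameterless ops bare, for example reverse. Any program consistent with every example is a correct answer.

reverse | drop(2) | filter_even | sum

Check, running the answer program on each example:
  [0, -8, 40] -> [40, -8, 0] -> [0] -> [0] -> 0
  [16, 15, -8, -7, 48, 6, 21, -27, -38] -> [-38, -27, 21, 6, 48, -7, -8, 15, 16] -> [21, 6, 48, -7, -8, 15, 16] -> [6, 48, -8, 16] -> 62
  [-11, -2, 12, -26, -10, -37, 35] -> [35, -37, -10, -26, 12, -2, -11] -> [-10, -26, 12, -2, -11] -> [-10, -26, 12, -2] -> -26
  [-25, 5, -49, 8, -33, 38, 24, -32] -> [-32, 24, 38, -33, 8, -49, 5, -25] -> [38, -33, 8, -49, 5, -25] -> [38, 8] -> 46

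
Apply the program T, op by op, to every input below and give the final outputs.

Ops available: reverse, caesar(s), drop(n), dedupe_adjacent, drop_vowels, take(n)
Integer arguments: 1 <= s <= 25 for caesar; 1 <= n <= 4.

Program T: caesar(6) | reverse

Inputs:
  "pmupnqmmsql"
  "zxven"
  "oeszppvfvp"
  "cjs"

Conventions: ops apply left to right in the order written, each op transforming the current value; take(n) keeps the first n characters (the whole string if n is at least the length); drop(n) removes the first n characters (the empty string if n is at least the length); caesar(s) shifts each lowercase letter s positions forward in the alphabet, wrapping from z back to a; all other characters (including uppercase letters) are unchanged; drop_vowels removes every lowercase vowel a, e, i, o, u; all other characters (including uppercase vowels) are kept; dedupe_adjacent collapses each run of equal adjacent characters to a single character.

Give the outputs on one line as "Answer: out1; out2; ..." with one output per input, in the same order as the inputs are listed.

"rwysswtvasv"; "tkbdf"; "vblbvvfyku"; "ypi"

Execution, op by op:
  "pmupnqmmsql" -> "vsavtwssywr" -> "rwysswtvasv"
  "zxven" -> "fdbkt" -> "tkbdf"
  "oeszppvfvp" -> "ukyfvvblbv" -> "vblbvvfyku"
  "cjs" -> "ipy" -> "ypi"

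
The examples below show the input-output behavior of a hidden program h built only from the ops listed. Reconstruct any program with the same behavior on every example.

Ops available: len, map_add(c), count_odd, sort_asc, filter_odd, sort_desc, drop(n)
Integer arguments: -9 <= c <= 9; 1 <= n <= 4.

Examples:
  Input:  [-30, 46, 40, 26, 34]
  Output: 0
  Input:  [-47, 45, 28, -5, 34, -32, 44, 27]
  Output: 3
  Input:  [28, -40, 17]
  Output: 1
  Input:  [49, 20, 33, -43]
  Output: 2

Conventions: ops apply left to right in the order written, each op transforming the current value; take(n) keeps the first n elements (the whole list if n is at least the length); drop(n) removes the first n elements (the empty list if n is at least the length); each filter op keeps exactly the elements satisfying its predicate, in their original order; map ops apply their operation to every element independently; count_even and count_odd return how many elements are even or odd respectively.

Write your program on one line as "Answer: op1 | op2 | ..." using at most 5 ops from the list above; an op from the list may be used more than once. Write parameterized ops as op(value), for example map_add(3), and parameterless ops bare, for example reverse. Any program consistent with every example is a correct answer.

drop(1) | filter_odd | sort_desc | len

Check, running the answer program on each example:
  [-30, 46, 40, 26, 34] -> [46, 40, 26, 34] -> [] -> [] -> 0
  [-47, 45, 28, -5, 34, -32, 44, 27] -> [45, 28, -5, 34, -32, 44, 27] -> [45, -5, 27] -> [45, 27, -5] -> 3
  [28, -40, 17] -> [-40, 17] -> [17] -> [17] -> 1
  [49, 20, 33, -43] -> [20, 33, -43] -> [33, -43] -> [33, -43] -> 2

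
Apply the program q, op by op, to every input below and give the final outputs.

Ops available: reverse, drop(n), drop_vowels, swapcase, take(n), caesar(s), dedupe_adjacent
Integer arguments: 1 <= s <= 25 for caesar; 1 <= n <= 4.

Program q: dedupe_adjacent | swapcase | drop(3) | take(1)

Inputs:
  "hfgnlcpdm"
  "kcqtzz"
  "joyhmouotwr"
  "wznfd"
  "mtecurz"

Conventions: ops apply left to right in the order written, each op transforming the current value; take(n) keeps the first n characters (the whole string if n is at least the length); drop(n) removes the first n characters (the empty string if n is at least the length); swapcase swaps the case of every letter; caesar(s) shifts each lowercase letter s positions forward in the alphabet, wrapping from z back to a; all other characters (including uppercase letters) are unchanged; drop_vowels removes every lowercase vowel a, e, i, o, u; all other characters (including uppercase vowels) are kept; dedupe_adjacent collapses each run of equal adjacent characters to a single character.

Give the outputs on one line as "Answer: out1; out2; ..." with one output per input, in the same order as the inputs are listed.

"N"; "T"; "H"; "F"; "C"

Execution, op by op:
  "hfgnlcpdm" -> "hfgnlcpdm" -> "HFGNLCPDM" -> "NLCPDM" -> "N"
  "kcqtzz" -> "kcqtz" -> "KCQTZ" -> "TZ" -> "T"
  "joyhmouotwr" -> "joyhmouotwr" -> "JOYHMOUOTWR" -> "HMOUOTWR" -> "H"
  "wznfd" -> "wznfd" -> "WZNFD" -> "FD" -> "F"
  "mtecurz" -> "mtecurz" -> "MTECURZ" -> "CURZ" -> "C"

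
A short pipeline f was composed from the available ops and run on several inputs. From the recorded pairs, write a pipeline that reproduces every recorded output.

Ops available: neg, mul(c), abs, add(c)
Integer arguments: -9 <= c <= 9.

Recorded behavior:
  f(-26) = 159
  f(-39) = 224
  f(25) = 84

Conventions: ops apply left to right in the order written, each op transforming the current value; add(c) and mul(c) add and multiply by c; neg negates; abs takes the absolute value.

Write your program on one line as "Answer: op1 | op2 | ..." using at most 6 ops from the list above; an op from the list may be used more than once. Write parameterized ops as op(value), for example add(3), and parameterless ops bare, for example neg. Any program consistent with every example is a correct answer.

add(-7) | neg | mul(5) | abs | add(-6)

Check, running the answer program on each example:
  -26 -> -33 -> 33 -> 165 -> 165 -> 159
  -39 -> -46 -> 46 -> 230 -> 230 -> 224
  25 -> 18 -> -18 -> -90 -> 90 -> 84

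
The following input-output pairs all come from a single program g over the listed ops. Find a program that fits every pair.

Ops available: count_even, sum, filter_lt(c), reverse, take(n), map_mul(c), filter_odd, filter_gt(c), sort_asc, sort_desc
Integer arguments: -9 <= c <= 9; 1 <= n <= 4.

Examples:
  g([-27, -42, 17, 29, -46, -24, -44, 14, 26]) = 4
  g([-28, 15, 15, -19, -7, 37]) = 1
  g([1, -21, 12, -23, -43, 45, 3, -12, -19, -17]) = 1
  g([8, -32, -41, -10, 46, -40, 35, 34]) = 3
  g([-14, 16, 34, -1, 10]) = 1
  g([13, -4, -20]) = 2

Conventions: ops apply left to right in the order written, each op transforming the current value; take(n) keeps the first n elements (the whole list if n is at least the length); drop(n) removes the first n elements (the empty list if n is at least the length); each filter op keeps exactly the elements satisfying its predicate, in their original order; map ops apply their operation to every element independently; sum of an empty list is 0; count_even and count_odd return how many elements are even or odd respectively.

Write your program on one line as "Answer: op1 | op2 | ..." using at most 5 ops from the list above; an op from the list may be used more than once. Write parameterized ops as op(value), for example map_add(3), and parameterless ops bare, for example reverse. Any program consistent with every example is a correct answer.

reverse | filter_lt(-3) | sort_desc | count_even

Check, running the answer program on each example:
  [-27, -42, 17, 29, -46, -24, -44, 14, 26] -> [26, 14, -44, -24, -46, 29, 17, -42, -27] -> [-44, -24, -46, -42, -27] -> [-24, -27, -42, -44, -46] -> 4
  [-28, 15, 15, -19, -7, 37] -> [37, -7, -19, 15, 15, -28] -> [-7, -19, -28] -> [-7, -19, -28] -> 1
  [1, -21, 12, -23, -43, 45, 3, -12, -19, -17] -> [-17, -19, -12, 3, 45, -43, -23, 12, -21, 1] -> [-17, -19, -12, -43, -23, -21] -> [-12, -17, -19, -21, -23, -43] -> 1
  [8, -32, -41, -10, 46, -40, 35, 34] -> [34, 35, -40, 46, -10, -41, -32, 8] -> [-40, -10, -41, -32] -> [-10, -32, -40, -41] -> 3
  [-14, 16, 34, -1, 10] -> [10, -1, 34, 16, -14] -> [-14] -> [-14] -> 1
  [13, -4, -20] -> [-20, -4, 13] -> [-20, -4] -> [-4, -20] -> 2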